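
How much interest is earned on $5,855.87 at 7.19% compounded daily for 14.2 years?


Compound interest earned = final amount − principal.
A = P(1 + r/n)^(nt) = $5,855.87 × (1 + 0.0719/365)^(365 × 14.2) = $16,253.76
Interest = A − P = $16,253.76 − $5,855.87 = $10,397.89

Interest = A - P = $10,397.89


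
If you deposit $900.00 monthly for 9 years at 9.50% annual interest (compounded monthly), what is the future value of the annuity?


Future value of an ordinary annuity: FV = PMT × ((1 + r)^n − 1) / r
Monthly rate r = 0.095/12 ≈ 0.00791667, n = 108
FV = $900.00 × ((1 + 0.095/12)^108 − 1) / (0.095/12)
FV = $900.00 × 169.701665
FV = $152,731.50

FV = PMT × ((1+r)^n - 1)/r = $152,731.50


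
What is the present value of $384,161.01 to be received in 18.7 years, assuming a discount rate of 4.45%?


Present value formula: PV = FV / (1 + r)^t
PV = $384,161.01 / (1 + 0.0445)^18.7
PV = $384,161.01 / 2.25729286
PV = $170,186.61

PV = FV / (1 + r)^t = $170,186.61


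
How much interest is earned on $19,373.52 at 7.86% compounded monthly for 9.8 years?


Compound interest earned = final amount − principal.
A = P(1 + r/n)^(nt) = $19,373.52 × (1 + 0.0786/12)^(12 × 9.8) = $41,749.00
Interest = A − P = $41,749.00 − $19,373.52 = $22,375.48

Interest = A - P = $22,375.48


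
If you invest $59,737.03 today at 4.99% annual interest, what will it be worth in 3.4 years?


Future value formula: FV = PV × (1 + r)^t
FV = $59,737.03 × (1 + 0.0499)^3.4
FV = $59,737.03 × 1.180057
FV = $70,493.10

FV = PV × (1 + r)^t = $70,493.10


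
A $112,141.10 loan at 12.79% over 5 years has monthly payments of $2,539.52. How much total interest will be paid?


Total paid over the life of the loan = PMT × n.
Total paid = $2,539.52 × 60 = $152,371.20
Total interest = total paid − principal = $152,371.20 − $112,141.10 = $40,230.10

Total interest = (PMT × n) - PV = $40,230.10


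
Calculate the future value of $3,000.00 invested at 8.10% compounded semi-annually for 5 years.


Compound interest formula: A = P(1 + r/n)^(nt)
A = $3,000.00 × (1 + 0.081/2)^(2 × 5)
Growth factor: (1 + 0.081/2)^10 = 1.487376
A = $3,000.00 × 1.487376
A = $4,462.13

A = P(1 + r/n)^(nt) = $4,462.13


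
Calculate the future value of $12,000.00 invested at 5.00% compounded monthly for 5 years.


Compound interest formula: A = P(1 + r/n)^(nt)
A = $12,000.00 × (1 + 0.05/12)^(12 × 5)
Growth factor: (1 + 0.05/12)^60 = 1.2833587
A = $12,000.00 × 1.2833587
A = $15,400.30

A = P(1 + r/n)^(nt) = $15,400.30


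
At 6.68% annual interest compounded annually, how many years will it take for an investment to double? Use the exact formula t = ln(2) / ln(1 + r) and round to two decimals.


Doubling condition: (1 + r)^t = 2
Take ln of both sides: t × ln(1 + r) = ln(2)
t = ln(2) / ln(1 + r)
t = 0.693147 / 0.064664
t = 10.72

t = ln(2) / ln(1 + r) = 10.72 years


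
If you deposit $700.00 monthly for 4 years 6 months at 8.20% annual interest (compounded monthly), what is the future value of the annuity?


Future value of an ordinary annuity: FV = PMT × ((1 + r)^n − 1) / r
Monthly rate r = 0.082/12 ≈ 0.00683333, n = 54
FV = $700.00 × ((1 + 0.082/12)^54 − 1) / (0.082/12)
FV = $700.00 × 65.044917
FV = $45,531.44

FV = PMT × ((1+r)^n - 1)/r = $45,531.44


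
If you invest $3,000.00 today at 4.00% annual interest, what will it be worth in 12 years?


Future value formula: FV = PV × (1 + r)^t
FV = $3,000.00 × (1 + 0.04)^12
FV = $3,000.00 × 1.601032
FV = $4,803.10

FV = PV × (1 + r)^t = $4,803.10


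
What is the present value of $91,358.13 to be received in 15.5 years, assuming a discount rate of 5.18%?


Present value formula: PV = FV / (1 + r)^t
PV = $91,358.13 / (1 + 0.0518)^15.5
PV = $91,358.13 / 2.1875807
PV = $41,762.18

PV = FV / (1 + r)^t = $41,762.18


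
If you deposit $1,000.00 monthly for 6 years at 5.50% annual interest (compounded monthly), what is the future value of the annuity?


Future value of an ordinary annuity: FV = PMT × ((1 + r)^n − 1) / r
Monthly rate r = 0.055/12 ≈ 0.00458333, n = 72
FV = $1,000.00 × ((1 + 0.055/12)^72 − 1) / (0.055/12)
FV = $1,000.00 × 85.073412
FV = $85,073.41

FV = PMT × ((1+r)^n - 1)/r = $85,073.41


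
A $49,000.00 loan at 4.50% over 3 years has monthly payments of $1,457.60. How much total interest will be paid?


Total paid over the life of the loan = PMT × n.
Total paid = $1,457.60 × 36 = $52,473.60
Total interest = total paid − principal = $52,473.60 − $49,000.00 = $3,473.60

Total interest = (PMT × n) - PV = $3,473.60


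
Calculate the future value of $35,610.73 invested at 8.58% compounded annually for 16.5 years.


Compound interest formula: A = P(1 + r/n)^(nt)
A = $35,610.73 × (1 + 0.0858/1)^(1 × 16.5)
Growth factor: (1 + 0.0858/1)^16.5 = 3.8893078
A = $35,610.73 × 3.8893078
A = $138,501.09

A = P(1 + r/n)^(nt) = $138,501.09


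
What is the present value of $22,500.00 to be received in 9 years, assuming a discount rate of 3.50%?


Present value formula: PV = FV / (1 + r)^t
PV = $22,500.00 / (1 + 0.035)^9
PV = $22,500.00 / 1.362897
PV = $16,508.95

PV = FV / (1 + r)^t = $16,508.95


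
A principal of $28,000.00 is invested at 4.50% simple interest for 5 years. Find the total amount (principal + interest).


Total amount formula: A = P(1 + rt) = P + P·r·t
Interest: I = P × r × t = $28,000.00 × 0.045 × 5 = $6,300.00
A = P + I = $28,000.00 + $6,300.00 = $34,300.00

A = P + I = P(1 + rt) = $34,300.00


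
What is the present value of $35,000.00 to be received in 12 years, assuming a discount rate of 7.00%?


Present value formula: PV = FV / (1 + r)^t
PV = $35,000.00 / (1 + 0.07)^12
PV = $35,000.00 / 2.252192
PV = $15,540.42

PV = FV / (1 + r)^t = $15,540.42


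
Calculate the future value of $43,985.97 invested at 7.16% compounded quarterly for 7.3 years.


Compound interest formula: A = P(1 + r/n)^(nt)
A = $43,985.97 × (1 + 0.0716/4)^(4 × 7.3)
Growth factor: (1 + 0.0716/4)^29.2 = 1.6787628
A = $43,985.97 × 1.6787628
A = $73,842.01

A = P(1 + r/n)^(nt) = $73,842.01


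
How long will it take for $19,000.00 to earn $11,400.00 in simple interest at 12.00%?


Rearrange the simple interest formula for t:
I = P × r × t  ⇒  t = I / (P × r)
t = $11,400.00 / ($19,000.00 × 0.12)
t = 5

t = I/(P×r) = 5 years


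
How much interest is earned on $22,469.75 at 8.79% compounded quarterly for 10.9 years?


Compound interest earned = final amount − principal.
A = P(1 + r/n)^(nt) = $22,469.75 × (1 + 0.0879/4)^(4 × 10.9) = $57,968.77
Interest = A − P = $57,968.77 − $22,469.75 = $35,499.02

Interest = A - P = $35,499.02


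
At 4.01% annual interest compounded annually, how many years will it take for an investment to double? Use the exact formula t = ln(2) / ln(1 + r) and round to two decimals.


Doubling condition: (1 + r)^t = 2
Take ln of both sides: t × ln(1 + r) = ln(2)
t = ln(2) / ln(1 + r)
t = 0.693147 / 0.039317
t = 17.63

t = ln(2) / ln(1 + r) = 17.63 years


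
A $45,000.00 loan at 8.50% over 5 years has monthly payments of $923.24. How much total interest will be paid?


Total paid over the life of the loan = PMT × n.
Total paid = $923.24 × 60 = $55,394.40
Total interest = total paid − principal = $55,394.40 − $45,000.00 = $10,394.40

Total interest = (PMT × n) - PV = $10,394.40


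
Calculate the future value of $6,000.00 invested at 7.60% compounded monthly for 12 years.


Compound interest formula: A = P(1 + r/n)^(nt)
A = $6,000.00 × (1 + 0.076/12)^(12 × 12)
Growth factor: (1 + 0.076/12)^144 = 2.482148
A = $6,000.00 × 2.482148
A = $14,892.89

A = P(1 + r/n)^(nt) = $14,892.89


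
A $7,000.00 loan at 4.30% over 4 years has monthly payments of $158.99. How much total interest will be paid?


Total paid over the life of the loan = PMT × n.
Total paid = $158.99 × 48 = $7,631.52
Total interest = total paid − principal = $7,631.52 − $7,000.00 = $631.52

Total interest = (PMT × n) - PV = $631.52


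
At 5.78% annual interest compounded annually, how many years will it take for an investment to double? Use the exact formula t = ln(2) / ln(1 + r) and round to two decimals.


Doubling condition: (1 + r)^t = 2
Take ln of both sides: t × ln(1 + r) = ln(2)
t = ln(2) / ln(1 + r)
t = 0.693147 / 0.056191
t = 12.34

t = ln(2) / ln(1 + r) = 12.34 years


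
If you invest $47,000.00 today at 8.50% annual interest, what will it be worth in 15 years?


Future value formula: FV = PV × (1 + r)^t
FV = $47,000.00 × (1 + 0.085)^15
FV = $47,000.00 × 3.399743
FV = $159,787.92

FV = PV × (1 + r)^t = $159,787.92


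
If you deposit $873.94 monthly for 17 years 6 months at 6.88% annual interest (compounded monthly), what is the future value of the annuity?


Future value of an ordinary annuity: FV = PMT × ((1 + r)^n − 1) / r
Monthly rate r = 0.0688/12 ≈ 0.00573333, n = 210
FV = $873.94 × ((1 + 0.0688/12)^210 − 1) / (0.0688/12)
FV = $873.94 × 404.9969047
FV = $353,942.99

FV = PMT × ((1+r)^n - 1)/r = $353,942.99


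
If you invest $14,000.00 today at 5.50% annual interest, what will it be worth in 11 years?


Future value formula: FV = PV × (1 + r)^t
FV = $14,000.00 × (1 + 0.055)^11
FV = $14,000.00 × 1.802092
FV = $25,229.29

FV = PV × (1 + r)^t = $25,229.29


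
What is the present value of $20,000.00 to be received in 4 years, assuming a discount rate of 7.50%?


Present value formula: PV = FV / (1 + r)^t
PV = $20,000.00 / (1 + 0.075)^4
PV = $20,000.00 / 1.335469
PV = $14,976.01

PV = FV / (1 + r)^t = $14,976.01


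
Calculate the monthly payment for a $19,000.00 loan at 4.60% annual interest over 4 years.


Loan payment formula: PMT = PV × r / (1 − (1 + r)^(−n))
Monthly rate r = 0.046/12 ≈ 0.00383333, n = 48 months
Denominator: 1 − (1 + 0.046/12)^(−48) = 0.167771
PMT = $19,000.00 × (0.046/12) / 0.167771
PMT = $434.12 per month

PMT = PV × r / (1-(1+r)^(-n)) = $434.12/month


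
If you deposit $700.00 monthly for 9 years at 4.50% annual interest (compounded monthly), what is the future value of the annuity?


Future value of an ordinary annuity: FV = PMT × ((1 + r)^n − 1) / r
Monthly rate r = 0.045/12 = 0.00375, n = 108
FV = $700.00 × ((1 + 0.045/12)^108 − 1) / (0.045/12)
FV = $700.00 × 132.844596
FV = $92,991.22

FV = PMT × ((1+r)^n - 1)/r = $92,991.22


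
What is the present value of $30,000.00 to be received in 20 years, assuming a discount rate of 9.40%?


Present value formula: PV = FV / (1 + r)^t
PV = $30,000.00 / (1 + 0.094)^20
PV = $30,000.00 / 6.030404
PV = $4,974.79

PV = FV / (1 + r)^t = $4,974.79


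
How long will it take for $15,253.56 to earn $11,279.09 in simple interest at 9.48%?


Rearrange the simple interest formula for t:
I = P × r × t  ⇒  t = I / (P × r)
t = $11,279.09 / ($15,253.56 × 0.0948)
t = 7.8

t = I/(P×r) = 7.8 years


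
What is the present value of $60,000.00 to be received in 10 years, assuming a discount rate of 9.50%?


Present value formula: PV = FV / (1 + r)^t
PV = $60,000.00 / (1 + 0.095)^10
PV = $60,000.00 / 2.478228
PV = $24,210.85

PV = FV / (1 + r)^t = $24,210.85


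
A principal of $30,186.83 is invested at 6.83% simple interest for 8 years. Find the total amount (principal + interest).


Total amount formula: A = P(1 + rt) = P + P·r·t
Interest: I = P × r × t = $30,186.83 × 0.0683 × 8 = $16,494.08
A = P + I = $30,186.83 + $16,494.08 = $46,680.91

A = P + I = P(1 + rt) = $46,680.91


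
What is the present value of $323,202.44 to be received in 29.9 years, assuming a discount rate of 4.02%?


Present value formula: PV = FV / (1 + r)^t
PV = $323,202.44 / (1 + 0.0402)^29.9
PV = $323,202.44 / 3.2493298
PV = $99,467.42

PV = FV / (1 + r)^t = $99,467.42


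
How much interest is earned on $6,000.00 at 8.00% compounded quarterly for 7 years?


Compound interest earned = final amount − principal.
A = P(1 + r/n)^(nt) = $6,000.00 × (1 + 0.08/4)^(4 × 7) = $10,446.15
Interest = A − P = $10,446.15 − $6,000.00 = $4,446.15

Interest = A - P = $4,446.15


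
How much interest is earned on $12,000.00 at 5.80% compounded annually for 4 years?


Compound interest earned = final amount − principal.
A = P(1 + r/n)^(nt) = $12,000.00 × (1 + 0.058/1)^(1 × 4) = $15,035.71
Interest = A − P = $15,035.71 − $12,000.00 = $3,035.71

Interest = A - P = $3,035.71


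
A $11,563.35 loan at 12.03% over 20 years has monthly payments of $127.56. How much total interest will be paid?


Total paid over the life of the loan = PMT × n.
Total paid = $127.56 × 240 = $30,614.40
Total interest = total paid − principal = $30,614.40 − $11,563.35 = $19,051.05

Total interest = (PMT × n) - PV = $19,051.05


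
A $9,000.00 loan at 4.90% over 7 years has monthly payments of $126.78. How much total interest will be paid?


Total paid over the life of the loan = PMT × n.
Total paid = $126.78 × 84 = $10,649.52
Total interest = total paid − principal = $10,649.52 − $9,000.00 = $1,649.52

Total interest = (PMT × n) - PV = $1,649.52


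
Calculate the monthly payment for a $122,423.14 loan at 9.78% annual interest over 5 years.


Loan payment formula: PMT = PV × r / (1 − (1 + r)^(−n))
Monthly rate r = 0.0978/12 = 0.00815, n = 60 months
Denominator: 1 − (1 + 0.0978/12)^(−60) = 0.385544
PMT = $122,423.14 × (0.0978/12) / 0.385544
PMT = $2,587.90 per month

PMT = PV × r / (1-(1+r)^(-n)) = $2,587.90/month


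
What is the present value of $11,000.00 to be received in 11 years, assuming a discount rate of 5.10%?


Present value formula: PV = FV / (1 + r)^t
PV = $11,000.00 / (1 + 0.051)^11
PV = $11,000.00 / 1.728343
PV = $6,364.48

PV = FV / (1 + r)^t = $6,364.48


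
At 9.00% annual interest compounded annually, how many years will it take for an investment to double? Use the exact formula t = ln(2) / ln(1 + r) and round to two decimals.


Doubling condition: (1 + r)^t = 2
Take ln of both sides: t × ln(1 + r) = ln(2)
t = ln(2) / ln(1 + r)
t = 0.693147 / 0.086178
t = 8.04

t = ln(2) / ln(1 + r) = 8.04 years


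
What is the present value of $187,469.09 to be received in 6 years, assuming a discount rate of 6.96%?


Present value formula: PV = FV / (1 + r)^t
PV = $187,469.09 / (1 + 0.0696)^6
PV = $187,469.09 / 1.4973674
PV = $125,199.13

PV = FV / (1 + r)^t = $125,199.13


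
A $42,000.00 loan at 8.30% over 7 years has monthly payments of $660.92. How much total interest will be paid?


Total paid over the life of the loan = PMT × n.
Total paid = $660.92 × 84 = $55,517.28
Total interest = total paid − principal = $55,517.28 − $42,000.00 = $13,517.28

Total interest = (PMT × n) - PV = $13,517.28


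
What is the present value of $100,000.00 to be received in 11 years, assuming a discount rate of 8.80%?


Present value formula: PV = FV / (1 + r)^t
PV = $100,000.00 / (1 + 0.088)^11
PV = $100,000.00 / 2.528820
PV = $39,544.14

PV = FV / (1 + r)^t = $39,544.14


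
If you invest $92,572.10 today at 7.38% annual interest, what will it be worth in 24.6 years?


Future value formula: FV = PV × (1 + r)^t
FV = $92,572.10 × (1 + 0.0738)^24.6
FV = $92,572.10 × 5.7638893
FV = $533,575.34

FV = PV × (1 + r)^t = $533,575.34


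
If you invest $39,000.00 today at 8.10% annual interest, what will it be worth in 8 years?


Future value formula: FV = PV × (1 + r)^t
FV = $39,000.00 × (1 + 0.081)^8
FV = $39,000.00 × 1.8646853
FV = $72,722.73

FV = PV × (1 + r)^t = $72,722.73


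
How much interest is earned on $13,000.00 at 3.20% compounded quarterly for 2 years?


Compound interest earned = final amount − principal.
A = P(1 + r/n)^(nt) = $13,000.00 × (1 + 0.032/4)^(4 × 2) = $13,855.67
Interest = A − P = $13,855.67 − $13,000.00 = $855.67

Interest = A - P = $855.67


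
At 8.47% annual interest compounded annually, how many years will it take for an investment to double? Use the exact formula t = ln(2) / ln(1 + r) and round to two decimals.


Doubling condition: (1 + r)^t = 2
Take ln of both sides: t × ln(1 + r) = ln(2)
t = ln(2) / ln(1 + r)
t = 0.693147 / 0.081303
t = 8.53

t = ln(2) / ln(1 + r) = 8.53 years


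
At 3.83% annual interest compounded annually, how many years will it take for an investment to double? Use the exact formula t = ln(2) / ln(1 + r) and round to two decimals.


Doubling condition: (1 + r)^t = 2
Take ln of both sides: t × ln(1 + r) = ln(2)
t = ln(2) / ln(1 + r)
t = 0.693147 / 0.037585
t = 18.44

t = ln(2) / ln(1 + r) = 18.44 years


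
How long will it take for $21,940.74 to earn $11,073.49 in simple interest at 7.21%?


Rearrange the simple interest formula for t:
I = P × r × t  ⇒  t = I / (P × r)
t = $11,073.49 / ($21,940.74 × 0.0721)
t = 7

t = I/(P×r) = 7 years


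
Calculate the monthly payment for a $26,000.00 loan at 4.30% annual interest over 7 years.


Loan payment formula: PMT = PV × r / (1 − (1 + r)^(−n))
Monthly rate r = 0.043/12 ≈ 0.00358333, n = 84 months
Denominator: 1 − (1 + 0.043/12)^(−84) = 0.259524
PMT = $26,000.00 × (0.043/12) / 0.259524
PMT = $358.99 per month

PMT = PV × r / (1-(1+r)^(-n)) = $358.99/month


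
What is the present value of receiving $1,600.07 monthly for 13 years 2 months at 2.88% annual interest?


Present value of an ordinary annuity: PV = PMT × (1 − (1 + r)^(−n)) / r
Monthly rate r = 0.0288/12 = 0.0024, n = 158
PV = $1,600.07 × (1 − (1 + 0.0288/12)^(−158)) / (0.0288/12)
PV = $1,600.07 × 131.366782
PV = $210,196.05

PV = PMT × (1-(1+r)^(-n))/r = $210,196.05


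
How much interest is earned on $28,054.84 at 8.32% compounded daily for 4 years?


Compound interest earned = final amount − principal.
A = P(1 + r/n)^(nt) = $28,054.84 × (1 + 0.0832/365)^(365 × 4) = $39,131.32
Interest = A − P = $39,131.32 − $28,054.84 = $11,076.48

Interest = A - P = $11,076.48


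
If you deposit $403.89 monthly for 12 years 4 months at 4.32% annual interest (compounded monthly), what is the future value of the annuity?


Future value of an ordinary annuity: FV = PMT × ((1 + r)^n − 1) / r
Monthly rate r = 0.0432/12 = 0.0036, n = 148
FV = $403.89 × ((1 + 0.0432/12)^148 − 1) / (0.0432/12)
FV = $403.89 × 195.018545
FV = $78,766.04

FV = PMT × ((1+r)^n - 1)/r = $78,766.04


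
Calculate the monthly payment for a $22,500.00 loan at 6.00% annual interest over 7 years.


Loan payment formula: PMT = PV × r / (1 − (1 + r)^(−n))
Monthly rate r = 0.06/12 = 0.005, n = 84 months
Denominator: 1 − (1 + 0.06/12)^(−84) = 0.342265
PMT = $22,500.00 × (0.06/12) / 0.342265
PMT = $328.69 per month

PMT = PV × r / (1-(1+r)^(-n)) = $328.69/month


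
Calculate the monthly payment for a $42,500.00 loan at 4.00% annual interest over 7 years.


Loan payment formula: PMT = PV × r / (1 − (1 + r)^(−n))
Monthly rate r = 0.04/12 ≈ 0.00333333, n = 84 months
Denominator: 1 − (1 + 0.04/12)^(−84) = 0.243864
PMT = $42,500.00 × (0.04/12) / 0.243864
PMT = $580.92 per month

PMT = PV × r / (1-(1+r)^(-n)) = $580.92/month


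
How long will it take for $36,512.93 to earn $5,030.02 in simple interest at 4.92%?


Rearrange the simple interest formula for t:
I = P × r × t  ⇒  t = I / (P × r)
t = $5,030.02 / ($36,512.93 × 0.0492)
t = 2.8

t = I/(P×r) = 2.8 years


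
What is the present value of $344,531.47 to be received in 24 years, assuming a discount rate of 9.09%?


Present value formula: PV = FV / (1 + r)^t
PV = $344,531.47 / (1 + 0.0909)^24
PV = $344,531.47 / 8.0693509
PV = $42,696.31

PV = FV / (1 + r)^t = $42,696.31


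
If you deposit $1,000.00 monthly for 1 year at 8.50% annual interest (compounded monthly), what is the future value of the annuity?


Future value of an ordinary annuity: FV = PMT × ((1 + r)^n − 1) / r
Monthly rate r = 0.085/12 ≈ 0.00708333, n = 12
FV = $1,000.00 × ((1 + 0.085/12)^12 − 1) / (0.085/12)
FV = $1,000.00 × 12.478716
FV = $12,478.72

FV = PMT × ((1+r)^n - 1)/r = $12,478.72


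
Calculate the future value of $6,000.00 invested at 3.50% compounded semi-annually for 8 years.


Compound interest formula: A = P(1 + r/n)^(nt)
A = $6,000.00 × (1 + 0.035/2)^(2 × 8)
Growth factor: (1 + 0.035/2)^16 = 1.3199294
A = $6,000.00 × 1.3199294
A = $7,919.58

A = P(1 + r/n)^(nt) = $7,919.58


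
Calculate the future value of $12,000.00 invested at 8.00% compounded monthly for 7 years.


Compound interest formula: A = P(1 + r/n)^(nt)
A = $12,000.00 × (1 + 0.08/12)^(12 × 7)
Growth factor: (1 + 0.08/12)^84 = 1.747422
A = $12,000.00 × 1.747422
A = $20,969.06

A = P(1 + r/n)^(nt) = $20,969.06


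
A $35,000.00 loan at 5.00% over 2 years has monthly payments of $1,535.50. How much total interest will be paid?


Total paid over the life of the loan = PMT × n.
Total paid = $1,535.50 × 24 = $36,852.00
Total interest = total paid − principal = $36,852.00 − $35,000.00 = $1,852.00

Total interest = (PMT × n) - PV = $1,852.00


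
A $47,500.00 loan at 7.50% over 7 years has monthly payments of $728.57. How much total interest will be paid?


Total paid over the life of the loan = PMT × n.
Total paid = $728.57 × 84 = $61,199.88
Total interest = total paid − principal = $61,199.88 − $47,500.00 = $13,699.88

Total interest = (PMT × n) - PV = $13,699.88


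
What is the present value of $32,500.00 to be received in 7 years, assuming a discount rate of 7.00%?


Present value formula: PV = FV / (1 + r)^t
PV = $32,500.00 / (1 + 0.07)^7
PV = $32,500.00 / 1.605781
PV = $20,239.37

PV = FV / (1 + r)^t = $20,239.37


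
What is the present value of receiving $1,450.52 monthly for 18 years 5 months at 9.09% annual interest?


Present value of an ordinary annuity: PV = PMT × (1 − (1 + r)^(−n)) / r
Monthly rate r = 0.0909/12 = 0.007575, n = 221
PV = $1,450.52 × (1 − (1 + 0.0909/12)^(−221)) / (0.0909/12)
PV = $1,450.52 × 107.106531
PV = $155,360.17

PV = PMT × (1-(1+r)^(-n))/r = $155,360.17


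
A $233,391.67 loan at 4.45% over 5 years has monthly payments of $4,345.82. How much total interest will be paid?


Total paid over the life of the loan = PMT × n.
Total paid = $4,345.82 × 60 = $260,749.20
Total interest = total paid − principal = $260,749.20 − $233,391.67 = $27,357.53

Total interest = (PMT × n) - PV = $27,357.53


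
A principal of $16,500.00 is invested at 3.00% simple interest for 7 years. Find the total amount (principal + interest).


Total amount formula: A = P(1 + rt) = P + P·r·t
Interest: I = P × r × t = $16,500.00 × 0.03 × 7 = $3,465.00
A = P + I = $16,500.00 + $3,465.00 = $19,965.00

A = P + I = P(1 + rt) = $19,965.00


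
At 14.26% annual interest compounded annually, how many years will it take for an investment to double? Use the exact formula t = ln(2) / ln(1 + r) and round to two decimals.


Doubling condition: (1 + r)^t = 2
Take ln of both sides: t × ln(1 + r) = ln(2)
t = ln(2) / ln(1 + r)
t = 0.693147 / 0.133306
t = 5.20

t = ln(2) / ln(1 + r) = 5.20 years


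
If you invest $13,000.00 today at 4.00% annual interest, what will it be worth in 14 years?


Future value formula: FV = PV × (1 + r)^t
FV = $13,000.00 × (1 + 0.04)^14
FV = $13,000.00 × 1.731676
FV = $22,511.79

FV = PV × (1 + r)^t = $22,511.79


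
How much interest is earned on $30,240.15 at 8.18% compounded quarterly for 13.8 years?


Compound interest earned = final amount − principal.
A = P(1 + r/n)^(nt) = $30,240.15 × (1 + 0.0818/4)^(4 × 13.8) = $92,445.85
Interest = A − P = $92,445.85 − $30,240.15 = $62,205.70

Interest = A - P = $62,205.70


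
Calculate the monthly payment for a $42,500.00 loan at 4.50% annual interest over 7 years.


Loan payment formula: PMT = PV × r / (1 − (1 + r)^(−n))
Monthly rate r = 0.045/12 = 0.00375, n = 84 months
Denominator: 1 − (1 + 0.045/12)^(−84) = 0.269781
PMT = $42,500.00 × (0.045/12) / 0.269781
PMT = $590.76 per month

PMT = PV × r / (1-(1+r)^(-n)) = $590.76/month


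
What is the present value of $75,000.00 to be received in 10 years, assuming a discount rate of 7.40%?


Present value formula: PV = FV / (1 + r)^t
PV = $75,000.00 / (1 + 0.074)^10
PV = $75,000.00 / 2.041939
PV = $36,729.79

PV = FV / (1 + r)^t = $36,729.79


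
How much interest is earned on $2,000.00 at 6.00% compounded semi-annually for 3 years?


Compound interest earned = final amount − principal.
A = P(1 + r/n)^(nt) = $2,000.00 × (1 + 0.06/2)^(2 × 3) = $2,388.10
Interest = A − P = $2,388.10 − $2,000.00 = $388.10

Interest = A - P = $388.10


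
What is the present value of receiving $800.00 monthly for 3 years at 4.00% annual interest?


Present value of an ordinary annuity: PV = PMT × (1 − (1 + r)^(−n)) / r
Monthly rate r = 0.04/12 ≈ 0.00333333, n = 36
PV = $800.00 × (1 − (1 + 0.04/12)^(−36)) / (0.04/12)
PV = $800.00 × 33.870766
PV = $27,096.61

PV = PMT × (1-(1+r)^(-n))/r = $27,096.61


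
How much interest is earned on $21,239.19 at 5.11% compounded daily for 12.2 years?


Compound interest earned = final amount − principal.
A = P(1 + r/n)^(nt) = $21,239.19 × (1 + 0.0511/365)^(365 × 12.2) = $39,615.66
Interest = A − P = $39,615.66 − $21,239.19 = $18,376.47

Interest = A - P = $18,376.47


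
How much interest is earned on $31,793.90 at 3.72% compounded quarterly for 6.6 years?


Compound interest earned = final amount − principal.
A = P(1 + r/n)^(nt) = $31,793.90 × (1 + 0.0372/4)^(4 × 6.6) = $40,595.60
Interest = A − P = $40,595.60 − $31,793.90 = $8,801.70

Interest = A - P = $8,801.70


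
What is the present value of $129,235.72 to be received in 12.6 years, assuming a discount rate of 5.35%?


Present value formula: PV = FV / (1 + r)^t
PV = $129,235.72 / (1 + 0.0535)^12.6
PV = $129,235.72 / 1.9283915
PV = $67,017.37

PV = FV / (1 + r)^t = $67,017.37


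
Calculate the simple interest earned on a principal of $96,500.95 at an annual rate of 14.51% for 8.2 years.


Simple interest formula: I = P × r × t
I = $96,500.95 × 0.1451 × 8.2
I = $114,818.76

I = P × r × t = $114,818.76


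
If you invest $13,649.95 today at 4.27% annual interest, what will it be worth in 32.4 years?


Future value formula: FV = PV × (1 + r)^t
FV = $13,649.95 × (1 + 0.0427)^32.4
FV = $13,649.95 × 3.875821
FV = $52,904.76

FV = PV × (1 + r)^t = $52,904.76


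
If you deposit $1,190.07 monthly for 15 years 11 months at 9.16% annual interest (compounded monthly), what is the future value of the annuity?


Future value of an ordinary annuity: FV = PMT × ((1 + r)^n − 1) / r
Monthly rate r = 0.0916/12 ≈ 0.00763333, n = 191
FV = $1,190.07 × ((1 + 0.0916/12)^191 − 1) / (0.0916/12)
FV = $1,190.07 × 428.841164
FV = $510,351.00

FV = PMT × ((1+r)^n - 1)/r = $510,351.00


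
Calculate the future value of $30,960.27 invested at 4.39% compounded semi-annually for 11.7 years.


Compound interest formula: A = P(1 + r/n)^(nt)
A = $30,960.27 × (1 + 0.0439/2)^(2 × 11.7)
Growth factor: (1 + 0.0439/2)^23.4 = 1.662087
A = $30,960.27 × 1.662087
A = $51,458.66

A = P(1 + r/n)^(nt) = $51,458.66


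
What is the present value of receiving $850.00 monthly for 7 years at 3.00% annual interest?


Present value of an ordinary annuity: PV = PMT × (1 − (1 + r)^(−n)) / r
Monthly rate r = 0.03/12 = 0.0025, n = 84
PV = $850.00 × (1 − (1 + 0.03/12)^(−84)) / (0.03/12)
PV = $850.00 × 75.681321
PV = $64,329.12

PV = PMT × (1-(1+r)^(-n))/r = $64,329.12


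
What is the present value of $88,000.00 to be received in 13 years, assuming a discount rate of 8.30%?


Present value formula: PV = FV / (1 + r)^t
PV = $88,000.00 / (1 + 0.083)^13
PV = $88,000.00 / 2.819486
PV = $31,211.36

PV = FV / (1 + r)^t = $31,211.36


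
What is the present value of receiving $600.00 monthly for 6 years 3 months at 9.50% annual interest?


Present value of an ordinary annuity: PV = PMT × (1 − (1 + r)^(−n)) / r
Monthly rate r = 0.095/12 ≈ 0.00791667, n = 75
PV = $600.00 × (1 − (1 + 0.095/12)^(−75)) / (0.095/12)
PV = $600.00 × 56.394305
PV = $33,836.58

PV = PMT × (1-(1+r)^(-n))/r = $33,836.58


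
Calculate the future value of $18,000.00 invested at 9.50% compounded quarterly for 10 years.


Compound interest formula: A = P(1 + r/n)^(nt)
A = $18,000.00 × (1 + 0.095/4)^(4 × 10)
Growth factor: (1 + 0.095/4)^40 = 2.557152
A = $18,000.00 × 2.557152
A = $46,028.74

A = P(1 + r/n)^(nt) = $46,028.74


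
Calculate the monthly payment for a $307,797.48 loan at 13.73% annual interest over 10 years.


Loan payment formula: PMT = PV × r / (1 − (1 + r)^(−n))
Monthly rate r = 0.1373/12 ≈ 0.01144167, n = 120 months
Denominator: 1 − (1 + 0.1373/12)^(−120) = 0.744672
PMT = $307,797.48 × (0.1373/12) / 0.744672
PMT = $4,729.22 per month

PMT = PV × r / (1-(1+r)^(-n)) = $4,729.22/month


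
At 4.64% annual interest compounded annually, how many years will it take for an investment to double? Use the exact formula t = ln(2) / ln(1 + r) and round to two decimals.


Doubling condition: (1 + r)^t = 2
Take ln of both sides: t × ln(1 + r) = ln(2)
t = ln(2) / ln(1 + r)
t = 0.693147 / 0.045356
t = 15.28

t = ln(2) / ln(1 + r) = 15.28 years


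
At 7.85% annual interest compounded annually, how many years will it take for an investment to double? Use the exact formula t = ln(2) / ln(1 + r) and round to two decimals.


Doubling condition: (1 + r)^t = 2
Take ln of both sides: t × ln(1 + r) = ln(2)
t = ln(2) / ln(1 + r)
t = 0.693147 / 0.075571
t = 9.17

t = ln(2) / ln(1 + r) = 9.17 years


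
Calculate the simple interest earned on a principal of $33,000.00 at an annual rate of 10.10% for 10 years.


Simple interest formula: I = P × r × t
I = $33,000.00 × 0.101 × 10
I = $33,330.00

I = P × r × t = $33,330.00


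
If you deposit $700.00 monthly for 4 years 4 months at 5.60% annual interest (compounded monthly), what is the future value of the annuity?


Future value of an ordinary annuity: FV = PMT × ((1 + r)^n − 1) / r
Monthly rate r = 0.056/12 ≈ 0.00466667, n = 52
FV = $700.00 × ((1 + 0.056/12)^52 − 1) / (0.056/12)
FV = $700.00 × 58.698082
FV = $41,088.66

FV = PMT × ((1+r)^n - 1)/r = $41,088.66


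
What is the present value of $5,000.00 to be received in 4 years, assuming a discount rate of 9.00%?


Present value formula: PV = FV / (1 + r)^t
PV = $5,000.00 / (1 + 0.09)^4
PV = $5,000.00 / 1.411582
PV = $3,542.13

PV = FV / (1 + r)^t = $3,542.13


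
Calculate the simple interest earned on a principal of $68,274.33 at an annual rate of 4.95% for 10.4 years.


Simple interest formula: I = P × r × t
I = $68,274.33 × 0.0495 × 10.4
I = $35,147.63

I = P × r × t = $35,147.63


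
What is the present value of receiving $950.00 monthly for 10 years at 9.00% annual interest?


Present value of an ordinary annuity: PV = PMT × (1 − (1 + r)^(−n)) / r
Monthly rate r = 0.09/12 = 0.0075, n = 120
PV = $950.00 × (1 − (1 + 0.09/12)^(−120)) / (0.09/12)
PV = $950.00 × 78.941693
PV = $74,994.61

PV = PMT × (1-(1+r)^(-n))/r = $74,994.61


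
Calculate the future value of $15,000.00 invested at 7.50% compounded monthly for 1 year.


Compound interest formula: A = P(1 + r/n)^(nt)
A = $15,000.00 × (1 + 0.075/12)^(12 × 1)
Growth factor: (1 + 0.075/12)^12 = 1.0776326
A = $15,000.00 × 1.0776326
A = $16,164.49

A = P(1 + r/n)^(nt) = $16,164.49


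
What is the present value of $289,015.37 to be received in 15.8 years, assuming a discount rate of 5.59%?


Present value formula: PV = FV / (1 + r)^t
PV = $289,015.37 / (1 + 0.0559)^15.8
PV = $289,015.37 / 2.3617835
PV = $122,371.66

PV = FV / (1 + r)^t = $122,371.66


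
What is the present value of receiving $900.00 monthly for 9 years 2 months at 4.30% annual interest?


Present value of an ordinary annuity: PV = PMT × (1 − (1 + r)^(−n)) / r
Monthly rate r = 0.043/12 ≈ 0.00358333, n = 110
PV = $900.00 × (1 − (1 + 0.043/12)^(−110)) / (0.043/12)
PV = $900.00 × 90.776689
PV = $81,699.02

PV = PMT × (1-(1+r)^(-n))/r = $81,699.02


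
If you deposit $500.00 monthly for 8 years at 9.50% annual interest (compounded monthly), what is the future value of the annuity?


Future value of an ordinary annuity: FV = PMT × ((1 + r)^n − 1) / r
Monthly rate r = 0.095/12 ≈ 0.00791667, n = 96
FV = $500.00 × ((1 + 0.095/12)^96 − 1) / (0.095/12)
FV = $500.00 × 142.975186
FV = $71,487.59

FV = PMT × ((1+r)^n - 1)/r = $71,487.59


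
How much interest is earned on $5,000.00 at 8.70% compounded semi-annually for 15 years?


Compound interest earned = final amount − principal.
A = P(1 + r/n)^(nt) = $5,000.00 × (1 + 0.087/2)^(2 × 15) = $17,936.74
Interest = A − P = $17,936.74 − $5,000.00 = $12,936.74

Interest = A - P = $12,936.74


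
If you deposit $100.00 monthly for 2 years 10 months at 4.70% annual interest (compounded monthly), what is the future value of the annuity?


Future value of an ordinary annuity: FV = PMT × ((1 + r)^n − 1) / r
Monthly rate r = 0.047/12 ≈ 0.00391667, n = 34
FV = $100.00 × ((1 + 0.047/12)^34 − 1) / (0.047/12)
FV = $100.00 × 36.291899
FV = $3,629.19

FV = PMT × ((1+r)^n - 1)/r = $3,629.19


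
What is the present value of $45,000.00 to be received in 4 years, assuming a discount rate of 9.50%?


Present value formula: PV = FV / (1 + r)^t
PV = $45,000.00 / (1 + 0.095)^4
PV = $45,000.00 / 1.437661
PV = $31,300.84

PV = FV / (1 + r)^t = $31,300.84


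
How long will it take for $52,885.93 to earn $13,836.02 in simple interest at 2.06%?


Rearrange the simple interest formula for t:
I = P × r × t  ⇒  t = I / (P × r)
t = $13,836.02 / ($52,885.93 × 0.0206)
t = 12.7

t = I/(P×r) = 12.7 years


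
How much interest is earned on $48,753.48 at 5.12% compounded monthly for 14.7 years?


Compound interest earned = final amount − principal.
A = P(1 + r/n)^(nt) = $48,753.48 × (1 + 0.0512/12)^(12 × 14.7) = $103,318.40
Interest = A − P = $103,318.40 − $48,753.48 = $54,564.92

Interest = A - P = $54,564.92


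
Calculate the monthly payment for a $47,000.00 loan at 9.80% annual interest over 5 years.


Loan payment formula: PMT = PV × r / (1 − (1 + r)^(−n))
Monthly rate r = 0.098/12 ≈ 0.00816667, n = 60 months
Denominator: 1 − (1 + 0.098/12)^(−60) = 0.386153
PMT = $47,000.00 × (0.098/12) / 0.386153
PMT = $993.99 per month

PMT = PV × r / (1-(1+r)^(-n)) = $993.99/month


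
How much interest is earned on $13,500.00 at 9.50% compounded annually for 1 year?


Compound interest earned = final amount − principal.
A = P(1 + r/n)^(nt) = $13,500.00 × (1 + 0.095/1)^(1 × 1) = $14,782.50
Interest = A − P = $14,782.50 − $13,500.00 = $1,282.50

Interest = A - P = $1,282.50


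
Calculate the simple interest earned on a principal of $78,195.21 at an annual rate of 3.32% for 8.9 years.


Simple interest formula: I = P × r × t
I = $78,195.21 × 0.0332 × 8.9
I = $23,105.12

I = P × r × t = $23,105.12


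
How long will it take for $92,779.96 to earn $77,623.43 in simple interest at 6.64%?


Rearrange the simple interest formula for t:
I = P × r × t  ⇒  t = I / (P × r)
t = $77,623.43 / ($92,779.96 × 0.0664)
t = 12.6

t = I/(P×r) = 12.6 years


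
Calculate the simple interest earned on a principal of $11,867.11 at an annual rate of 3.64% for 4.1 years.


Simple interest formula: I = P × r × t
I = $11,867.11 × 0.0364 × 4.1
I = $1,771.05

I = P × r × t = $1,771.05


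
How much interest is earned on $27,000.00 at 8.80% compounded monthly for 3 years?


Compound interest earned = final amount − principal.
A = P(1 + r/n)^(nt) = $27,000.00 × (1 + 0.088/12)^(12 × 3) = $35,123.61
Interest = A − P = $35,123.61 − $27,000.00 = $8,123.61

Interest = A - P = $8,123.61


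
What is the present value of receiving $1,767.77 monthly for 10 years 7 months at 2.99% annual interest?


Present value of an ordinary annuity: PV = PMT × (1 − (1 + r)^(−n)) / r
Monthly rate r = 0.0299/12 ≈ 0.00249167, n = 127
PV = $1,767.77 × (1 − (1 + 0.0299/12)^(−127)) / (0.0299/12)
PV = $1,767.77 × 108.752752
PV = $192,249.85

PV = PMT × (1-(1+r)^(-n))/r = $192,249.85


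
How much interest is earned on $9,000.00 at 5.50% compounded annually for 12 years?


Compound interest earned = final amount − principal.
A = P(1 + r/n)^(nt) = $9,000.00 × (1 + 0.055/1)^(1 × 12) = $17,110.87
Interest = A − P = $17,110.87 − $9,000.00 = $8,110.87

Interest = A - P = $8,110.87


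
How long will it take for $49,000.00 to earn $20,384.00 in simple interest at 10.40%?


Rearrange the simple interest formula for t:
I = P × r × t  ⇒  t = I / (P × r)
t = $20,384.00 / ($49,000.00 × 0.104)
t = 4

t = I/(P×r) = 4 years


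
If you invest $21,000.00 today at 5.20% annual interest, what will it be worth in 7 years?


Future value formula: FV = PV × (1 + r)^t
FV = $21,000.00 × (1 + 0.052)^7
FV = $21,000.00 × 1.4259693
FV = $29,945.36

FV = PV × (1 + r)^t = $29,945.36


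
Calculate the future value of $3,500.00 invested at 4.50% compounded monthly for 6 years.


Compound interest formula: A = P(1 + r/n)^(nt)
A = $3,500.00 × (1 + 0.045/12)^(12 × 6)
Growth factor: (1 + 0.045/12)^72 = 1.309303
A = $3,500.00 × 1.309303
A = $4,582.56

A = P(1 + r/n)^(nt) = $4,582.56


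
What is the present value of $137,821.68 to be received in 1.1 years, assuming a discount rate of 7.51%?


Present value formula: PV = FV / (1 + r)^t
PV = $137,821.68 / (1 + 0.0751)^1.1
PV = $137,821.68 / 1.08291345
PV = $127,269.34

PV = FV / (1 + r)^t = $127,269.34


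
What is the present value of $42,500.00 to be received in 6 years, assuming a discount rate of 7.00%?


Present value formula: PV = FV / (1 + r)^t
PV = $42,500.00 / (1 + 0.07)^6
PV = $42,500.00 / 1.5007304
PV = $28,319.54

PV = FV / (1 + r)^t = $28,319.54


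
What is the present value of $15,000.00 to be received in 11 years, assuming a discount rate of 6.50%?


Present value formula: PV = FV / (1 + r)^t
PV = $15,000.00 / (1 + 0.065)^11
PV = $15,000.00 / 1.9991514
PV = $7,503.18

PV = FV / (1 + r)^t = $7,503.18


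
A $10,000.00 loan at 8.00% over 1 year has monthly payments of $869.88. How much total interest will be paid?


Total paid over the life of the loan = PMT × n.
Total paid = $869.88 × 12 = $10,438.56
Total interest = total paid − principal = $10,438.56 − $10,000.00 = $438.56

Total interest = (PMT × n) - PV = $438.56


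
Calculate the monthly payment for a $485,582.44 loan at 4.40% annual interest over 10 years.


Loan payment formula: PMT = PV × r / (1 − (1 + r)^(−n))
Monthly rate r = 0.044/12 ≈ 0.00366667, n = 120 months
Denominator: 1 − (1 + 0.044/12)^(−120) = 0.35544511
PMT = $485,582.44 × (0.044/12) / 0.35544511
PMT = $5,009.12 per month

PMT = PV × r / (1-(1+r)^(-n)) = $5,009.12/month


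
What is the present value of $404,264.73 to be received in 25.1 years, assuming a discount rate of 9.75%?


Present value formula: PV = FV / (1 + r)^t
PV = $404,264.73 / (1 + 0.0975)^25.1
PV = $404,264.73 / 10.331269
PV = $39,130.21

PV = FV / (1 + r)^t = $39,130.21


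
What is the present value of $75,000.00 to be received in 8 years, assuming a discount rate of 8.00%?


Present value formula: PV = FV / (1 + r)^t
PV = $75,000.00 / (1 + 0.08)^8
PV = $75,000.00 / 1.850930
PV = $40,520.17

PV = FV / (1 + r)^t = $40,520.17


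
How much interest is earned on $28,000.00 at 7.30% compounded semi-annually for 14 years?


Compound interest earned = final amount − principal.
A = P(1 + r/n)^(nt) = $28,000.00 × (1 + 0.073/2)^(2 × 14) = $76,400.92
Interest = A − P = $76,400.92 − $28,000.00 = $48,400.92

Interest = A - P = $48,400.92


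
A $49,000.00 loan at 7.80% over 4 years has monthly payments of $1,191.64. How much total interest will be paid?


Total paid over the life of the loan = PMT × n.
Total paid = $1,191.64 × 48 = $57,198.72
Total interest = total paid − principal = $57,198.72 − $49,000.00 = $8,198.72

Total interest = (PMT × n) - PV = $8,198.72
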